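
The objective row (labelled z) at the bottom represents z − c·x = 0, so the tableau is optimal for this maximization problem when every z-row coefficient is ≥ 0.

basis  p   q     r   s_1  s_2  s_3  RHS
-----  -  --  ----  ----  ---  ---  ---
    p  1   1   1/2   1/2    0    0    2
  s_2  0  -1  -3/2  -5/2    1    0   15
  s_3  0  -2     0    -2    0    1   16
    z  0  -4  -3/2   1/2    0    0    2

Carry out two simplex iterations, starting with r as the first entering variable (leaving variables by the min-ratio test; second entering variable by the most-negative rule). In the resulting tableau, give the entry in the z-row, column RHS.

10

Ratio test on column r — row 1: 2/(1/2) = 4; row 2: entry -3/2 ≤ 0; row 3: entry 0 ≤ 0. Minimum is 4 at row 1 (p leaves); pivot element 1/2.
Divide row 1 by 1/2; eliminate column r from the other rows.
Second iteration: most negative z-row entry is -1 in column q, so q enters.
Ratio test on column q — row 1: 4/2 = 2; row 2: 21/2 = 21/2; row 3: entry -2 ≤ 0. Minimum is 2 at row 1 (r leaves); pivot element 2.
Divide row 1 by 2; eliminate column q from the other rows.
After both pivots, the entry at the z-row, column RHS is 10.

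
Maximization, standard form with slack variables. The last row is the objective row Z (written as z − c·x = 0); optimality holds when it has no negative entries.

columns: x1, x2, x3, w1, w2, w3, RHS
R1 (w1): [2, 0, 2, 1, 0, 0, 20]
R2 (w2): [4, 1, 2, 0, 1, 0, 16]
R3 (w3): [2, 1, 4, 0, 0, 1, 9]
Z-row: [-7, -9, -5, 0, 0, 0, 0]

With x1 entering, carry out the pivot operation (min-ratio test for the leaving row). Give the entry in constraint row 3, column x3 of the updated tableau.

Ratio test on column x1 — row 1: 20/2 = 10; row 2: 16/4 = 4; row 3: 9/2 = 9/2. Minimum is 4 at row 2 (w2 leaves); pivot element 4.
Divide row 2 by 4; eliminate column x1 from the other rows.
Row 3 update in column x3: 4 − 2·(1/2) = 3.

3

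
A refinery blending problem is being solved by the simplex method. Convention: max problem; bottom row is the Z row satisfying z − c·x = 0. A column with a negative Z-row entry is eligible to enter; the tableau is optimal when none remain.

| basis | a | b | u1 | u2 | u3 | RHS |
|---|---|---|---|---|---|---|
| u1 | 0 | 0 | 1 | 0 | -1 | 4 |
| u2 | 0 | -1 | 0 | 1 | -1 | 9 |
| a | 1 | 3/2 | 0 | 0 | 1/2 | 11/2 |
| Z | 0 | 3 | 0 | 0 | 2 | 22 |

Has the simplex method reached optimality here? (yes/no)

yes

Every Z-row coefficient is ≥ 0, so the tableau is optimal.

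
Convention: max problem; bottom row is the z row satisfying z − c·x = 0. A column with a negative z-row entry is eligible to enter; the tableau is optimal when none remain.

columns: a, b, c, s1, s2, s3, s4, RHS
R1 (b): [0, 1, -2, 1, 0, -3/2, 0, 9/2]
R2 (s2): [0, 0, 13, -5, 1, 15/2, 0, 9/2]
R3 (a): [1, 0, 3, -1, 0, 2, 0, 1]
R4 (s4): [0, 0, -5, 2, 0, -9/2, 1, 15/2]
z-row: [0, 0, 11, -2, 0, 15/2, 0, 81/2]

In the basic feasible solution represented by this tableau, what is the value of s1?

0

s1 is not in the basis, so in the current basic feasible solution s1 = 0.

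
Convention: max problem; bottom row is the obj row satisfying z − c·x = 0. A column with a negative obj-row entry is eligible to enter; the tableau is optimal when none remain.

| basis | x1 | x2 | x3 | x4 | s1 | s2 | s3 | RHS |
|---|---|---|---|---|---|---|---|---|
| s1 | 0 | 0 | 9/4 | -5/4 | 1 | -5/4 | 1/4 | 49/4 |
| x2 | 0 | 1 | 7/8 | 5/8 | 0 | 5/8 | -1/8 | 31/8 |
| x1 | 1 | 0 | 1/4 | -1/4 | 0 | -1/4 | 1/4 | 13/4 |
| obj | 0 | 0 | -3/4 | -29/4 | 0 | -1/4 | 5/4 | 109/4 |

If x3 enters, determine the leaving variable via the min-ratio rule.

x2

Column x3 entries and ratios — s1: (49/4)/(9/4) = 49/9; x2: (31/8)/(7/8) = 31/7; x1: (13/4)/(1/4) = 13.
Smallest ratio is 31/7 in the row of x2, so x2 leaves.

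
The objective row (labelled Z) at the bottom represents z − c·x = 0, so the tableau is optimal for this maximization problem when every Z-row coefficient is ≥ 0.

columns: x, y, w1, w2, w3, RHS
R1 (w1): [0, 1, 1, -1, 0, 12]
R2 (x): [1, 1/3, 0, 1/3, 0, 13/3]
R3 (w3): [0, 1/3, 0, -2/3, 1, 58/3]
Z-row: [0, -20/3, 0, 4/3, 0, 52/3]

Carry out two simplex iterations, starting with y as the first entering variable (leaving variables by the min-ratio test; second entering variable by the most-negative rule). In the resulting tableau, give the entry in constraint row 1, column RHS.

25/2

Ratio test on column y — row 1: 12/1 = 12; row 2: (13/3)/(1/3) = 13; row 3: (58/3)/(1/3) = 58. Minimum is 12 at row 1 (w1 leaves); pivot element 1.
Divide row 1 by 1; eliminate column y from the other rows.
Second iteration: most negative Z-row entry is -16/3 in column w2, so w2 enters.
Ratio test on column w2 — row 1: entry -1 ≤ 0; row 2: (1/3)/(2/3) = 1/2; row 3: entry -1/3 ≤ 0. Minimum is 1/2 at row 2 (x leaves); pivot element 2/3.
Divide row 2 by 2/3; eliminate column w2 from the other rows.
After both pivots, the entry at constraint row 1, column RHS is 25/2.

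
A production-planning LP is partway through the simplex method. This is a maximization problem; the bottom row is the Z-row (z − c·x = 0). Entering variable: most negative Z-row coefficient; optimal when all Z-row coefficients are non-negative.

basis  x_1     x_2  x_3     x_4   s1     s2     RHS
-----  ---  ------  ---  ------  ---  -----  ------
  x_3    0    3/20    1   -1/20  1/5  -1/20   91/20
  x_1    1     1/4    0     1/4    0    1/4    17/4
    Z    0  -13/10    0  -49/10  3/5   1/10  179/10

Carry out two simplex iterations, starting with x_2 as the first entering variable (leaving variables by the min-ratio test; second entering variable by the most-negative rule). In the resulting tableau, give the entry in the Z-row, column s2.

5

Ratio test on column x_2 — row 1: (91/20)/(3/20) = 91/3; row 2: (17/4)/(1/4) = 17. Minimum is 17 at row 2 (x_1 leaves); pivot element 1/4.
Divide row 2 by 1/4; eliminate column x_2 from the other rows.
Second iteration: most negative Z-row entry is -18/5 in column x_4, so x_4 enters.
Ratio test on column x_4 — row 1: entry -1/5 ≤ 0; row 2: 17/1 = 17. Minimum is 17 at row 2 (x_2 leaves); pivot element 1.
Divide row 2 by 1; eliminate column x_4 from the other rows.
After both pivots, the entry at the Z-row, column s2 is 5.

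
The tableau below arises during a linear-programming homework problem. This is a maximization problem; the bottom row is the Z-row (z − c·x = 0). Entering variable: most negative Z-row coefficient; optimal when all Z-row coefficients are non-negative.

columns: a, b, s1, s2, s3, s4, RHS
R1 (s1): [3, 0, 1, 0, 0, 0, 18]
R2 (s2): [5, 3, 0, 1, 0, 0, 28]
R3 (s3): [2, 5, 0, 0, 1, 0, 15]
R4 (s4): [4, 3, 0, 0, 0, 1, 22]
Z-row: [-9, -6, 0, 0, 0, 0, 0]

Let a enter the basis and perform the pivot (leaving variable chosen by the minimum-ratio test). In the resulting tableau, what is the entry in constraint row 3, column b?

7/2

Ratio test on column a — row 1: 18/3 = 6; row 2: 28/5 = 28/5; row 3: 15/2 = 15/2; row 4: 22/4 = 11/2. Minimum is 11/2 at row 4 (s4 leaves); pivot element 4.
Divide row 4 by 4; eliminate column a from the other rows.
Row 3 update in column b: 5 − 2·(3/4) = 7/2.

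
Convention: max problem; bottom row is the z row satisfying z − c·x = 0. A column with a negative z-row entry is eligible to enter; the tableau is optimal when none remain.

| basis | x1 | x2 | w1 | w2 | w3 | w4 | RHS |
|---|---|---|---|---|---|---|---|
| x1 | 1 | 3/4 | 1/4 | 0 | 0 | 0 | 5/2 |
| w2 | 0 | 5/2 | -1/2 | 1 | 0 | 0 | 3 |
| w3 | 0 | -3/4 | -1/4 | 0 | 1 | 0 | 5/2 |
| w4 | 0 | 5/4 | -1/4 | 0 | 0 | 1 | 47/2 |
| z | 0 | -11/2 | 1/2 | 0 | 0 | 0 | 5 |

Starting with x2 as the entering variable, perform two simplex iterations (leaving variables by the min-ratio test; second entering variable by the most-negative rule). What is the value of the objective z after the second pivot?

Ratio test on column x2 — row 1: (5/2)/(3/4) = 10/3; row 2: 3/(5/2) = 6/5; row 3: entry -3/4 ≤ 0; row 4: (47/2)/(5/4) = 94/5. Minimum is 6/5 at row 2 (w2 leaves); pivot element 5/2.
Pivot on row 2; the z-row RHS becomes 5 − (-11/2)·(6/5) = 58/5.
Next entering variable (most negative z-row entry -3/5): w1.
Ratio test on column w1 — row 1: (8/5)/(2/5) = 4; row 2: entry -1/5 ≤ 0; row 3: entry -2/5 ≤ 0; row 4: entry 0 ≤ 0. Minimum is 4 at row 1 (x1 leaves); pivot element 2/5.
After the second pivot the z-row RHS is 58/5 − (-3/5)·4 = 14.

14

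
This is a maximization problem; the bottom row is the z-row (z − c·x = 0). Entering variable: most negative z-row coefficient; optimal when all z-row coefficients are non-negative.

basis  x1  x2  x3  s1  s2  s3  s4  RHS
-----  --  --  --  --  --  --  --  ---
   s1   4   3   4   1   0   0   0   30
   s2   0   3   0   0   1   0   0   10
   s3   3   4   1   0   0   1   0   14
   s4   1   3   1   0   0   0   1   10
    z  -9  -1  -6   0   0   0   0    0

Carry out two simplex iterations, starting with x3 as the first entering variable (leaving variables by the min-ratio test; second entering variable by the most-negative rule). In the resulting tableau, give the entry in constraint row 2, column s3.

0

Ratio test on column x3 — row 1: 30/4 = 15/2; row 2: entry 0 ≤ 0; row 3: 14/1 = 14; row 4: 10/1 = 10. Minimum is 15/2 at row 1 (s1 leaves); pivot element 4.
Divide row 1 by 4; eliminate column x3 from the other rows.
Second iteration: most negative z-row entry is -3 in column x1, so x1 enters.
Ratio test on column x1 — row 1: (15/2)/1 = 15/2; row 2: entry 0 ≤ 0; row 3: (13/2)/2 = 13/4; row 4: entry 0 ≤ 0. Minimum is 13/4 at row 3 (s3 leaves); pivot element 2.
Divide row 3 by 2; eliminate column x1 from the other rows.
After both pivots, the entry at constraint row 2, column s3 is 0.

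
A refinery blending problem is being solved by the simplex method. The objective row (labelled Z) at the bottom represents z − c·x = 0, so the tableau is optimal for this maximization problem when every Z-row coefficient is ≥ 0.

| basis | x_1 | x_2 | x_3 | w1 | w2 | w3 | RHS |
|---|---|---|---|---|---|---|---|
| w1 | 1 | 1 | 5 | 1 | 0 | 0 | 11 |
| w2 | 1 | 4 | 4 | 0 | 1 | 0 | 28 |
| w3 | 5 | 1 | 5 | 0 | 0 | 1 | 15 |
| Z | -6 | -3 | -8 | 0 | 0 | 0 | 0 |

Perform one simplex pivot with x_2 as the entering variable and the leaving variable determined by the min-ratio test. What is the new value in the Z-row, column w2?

Ratio test on column x_2 — row 1: 11/1 = 11; row 2: 28/4 = 7; row 3: 15/1 = 15. Minimum is 7 at row 2 (w2 leaves); pivot element 4.
Divide row 2 by 4; eliminate column x_2 from the other rows.
Z-row update in column w2: 0 − (-3)·(1/4) = 3/4.

3/4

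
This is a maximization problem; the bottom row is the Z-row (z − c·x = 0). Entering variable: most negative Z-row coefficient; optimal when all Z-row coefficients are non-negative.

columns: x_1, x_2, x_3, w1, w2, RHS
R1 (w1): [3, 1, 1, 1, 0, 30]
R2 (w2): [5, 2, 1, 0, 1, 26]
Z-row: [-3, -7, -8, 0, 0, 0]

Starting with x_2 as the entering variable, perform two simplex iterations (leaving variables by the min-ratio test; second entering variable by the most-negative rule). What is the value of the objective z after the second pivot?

Ratio test on column x_2 — row 1: 30/1 = 30; row 2: 26/2 = 13. Minimum is 13 at row 2 (w2 leaves); pivot element 2.
Pivot on row 2; the Z-row RHS becomes 0 − (-7)·13 = 91.
Next entering variable (most negative Z-row entry -9/2): x_3.
Ratio test on column x_3 — row 1: 17/(1/2) = 34; row 2: 13/(1/2) = 26. Minimum is 26 at row 2 (x_2 leaves); pivot element 1/2.
After the second pivot the Z-row RHS is 91 − (-9/2)·26 = 208.

208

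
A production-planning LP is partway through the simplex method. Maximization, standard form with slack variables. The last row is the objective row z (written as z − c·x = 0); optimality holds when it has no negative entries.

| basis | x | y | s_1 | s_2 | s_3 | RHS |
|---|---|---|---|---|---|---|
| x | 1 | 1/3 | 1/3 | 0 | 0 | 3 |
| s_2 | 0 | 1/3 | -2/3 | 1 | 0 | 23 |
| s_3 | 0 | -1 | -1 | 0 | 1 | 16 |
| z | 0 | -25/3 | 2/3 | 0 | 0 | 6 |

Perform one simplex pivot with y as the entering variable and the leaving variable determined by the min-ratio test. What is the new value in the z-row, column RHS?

81

Ratio test on column y — row 1: 3/(1/3) = 9; row 2: 23/(1/3) = 69; row 3: entry -1 ≤ 0. Minimum is 9 at row 1 (x leaves); pivot element 1/3.
Divide row 1 by 1/3; eliminate column y from the other rows.
z-row update in column RHS: 6 − (-25/3)·9 = 81.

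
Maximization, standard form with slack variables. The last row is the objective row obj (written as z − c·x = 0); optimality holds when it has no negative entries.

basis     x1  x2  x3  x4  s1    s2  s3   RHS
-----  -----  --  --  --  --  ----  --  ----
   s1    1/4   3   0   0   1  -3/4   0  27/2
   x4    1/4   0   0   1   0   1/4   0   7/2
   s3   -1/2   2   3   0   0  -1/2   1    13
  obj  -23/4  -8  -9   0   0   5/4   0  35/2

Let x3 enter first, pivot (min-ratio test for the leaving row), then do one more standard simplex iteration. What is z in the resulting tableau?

158

Ratio test on column x3 — row 1: entry 0 ≤ 0; row 2: entry 0 ≤ 0; row 3: 13/3 = 13/3. Minimum is 13/3 at row 3 (s3 leaves); pivot element 3.
Pivot on row 3; the obj-row RHS becomes 35/2 − (-9)·(13/3) = 113/2.
Next entering variable (most negative obj-row entry -29/4): x1.
Ratio test on column x1 — row 1: (27/2)/(1/4) = 54; row 2: (7/2)/(1/4) = 14; row 3: entry -1/6 ≤ 0. Minimum is 14 at row 2 (x4 leaves); pivot element 1/4.
After the second pivot the obj-row RHS is 113/2 − (-29/4)·14 = 158.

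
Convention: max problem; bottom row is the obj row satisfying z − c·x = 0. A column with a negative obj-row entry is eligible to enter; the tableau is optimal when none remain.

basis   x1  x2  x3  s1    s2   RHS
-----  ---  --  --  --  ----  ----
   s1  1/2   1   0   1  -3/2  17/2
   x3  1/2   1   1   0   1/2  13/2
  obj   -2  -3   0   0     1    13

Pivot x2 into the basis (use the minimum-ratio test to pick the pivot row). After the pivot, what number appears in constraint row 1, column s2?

-2

Ratio test on column x2 — row 1: (17/2)/1 = 17/2; row 2: (13/2)/1 = 13/2. Minimum is 13/2 at row 2 (x3 leaves); pivot element 1.
Divide row 2 by 1; eliminate column x2 from the other rows.
Row 1 update in column s2: -3/2 − 1·(1/2) = -2.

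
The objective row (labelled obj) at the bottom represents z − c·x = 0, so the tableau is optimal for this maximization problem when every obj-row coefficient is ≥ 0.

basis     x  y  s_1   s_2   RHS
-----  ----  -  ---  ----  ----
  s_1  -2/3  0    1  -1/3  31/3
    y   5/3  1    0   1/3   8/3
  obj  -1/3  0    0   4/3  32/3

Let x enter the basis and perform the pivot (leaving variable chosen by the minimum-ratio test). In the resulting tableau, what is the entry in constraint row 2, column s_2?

1/5

Ratio test on column x — row 1: entry -2/3 ≤ 0; row 2: (8/3)/(5/3) = 8/5. Minimum is 8/5 at row 2 (y leaves); pivot element 5/3.
Divide row 2 by 5/3; eliminate column x from the other rows.
In the new row 2, the s_2 entry is the old entry divided by the pivot: (1/3)/(5/3) = 1/5.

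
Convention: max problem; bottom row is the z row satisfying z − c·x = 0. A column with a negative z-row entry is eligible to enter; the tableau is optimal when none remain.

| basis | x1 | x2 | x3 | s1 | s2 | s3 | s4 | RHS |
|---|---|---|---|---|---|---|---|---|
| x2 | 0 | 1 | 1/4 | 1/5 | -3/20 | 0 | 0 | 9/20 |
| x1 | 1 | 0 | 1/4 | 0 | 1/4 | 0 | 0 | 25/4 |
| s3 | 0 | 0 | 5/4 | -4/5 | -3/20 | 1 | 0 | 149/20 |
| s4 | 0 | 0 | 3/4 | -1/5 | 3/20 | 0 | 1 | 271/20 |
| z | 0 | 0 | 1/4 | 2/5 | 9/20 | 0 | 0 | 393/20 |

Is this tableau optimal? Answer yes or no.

Every z-row coefficient is ≥ 0, so the tableau is optimal.

yes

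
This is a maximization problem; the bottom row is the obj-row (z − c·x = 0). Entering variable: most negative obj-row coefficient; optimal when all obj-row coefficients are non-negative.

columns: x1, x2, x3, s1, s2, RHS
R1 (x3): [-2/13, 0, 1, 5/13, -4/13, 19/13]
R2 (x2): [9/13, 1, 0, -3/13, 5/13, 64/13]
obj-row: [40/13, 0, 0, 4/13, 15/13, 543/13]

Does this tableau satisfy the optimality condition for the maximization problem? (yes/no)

Every obj-row coefficient is ≥ 0, so the tableau is optimal.

yes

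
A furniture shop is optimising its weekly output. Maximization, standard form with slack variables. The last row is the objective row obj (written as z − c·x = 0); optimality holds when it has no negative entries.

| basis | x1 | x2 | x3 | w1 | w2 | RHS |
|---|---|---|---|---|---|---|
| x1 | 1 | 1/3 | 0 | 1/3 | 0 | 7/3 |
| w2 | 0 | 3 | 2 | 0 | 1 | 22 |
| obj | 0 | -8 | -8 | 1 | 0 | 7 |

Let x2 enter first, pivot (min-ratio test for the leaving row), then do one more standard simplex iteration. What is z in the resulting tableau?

Ratio test on column x2 — row 1: (7/3)/(1/3) = 7; row 2: 22/3 = 22/3. Minimum is 7 at row 1 (x1 leaves); pivot element 1/3.
Pivot on row 1; the obj-row RHS becomes 7 − (-8)·7 = 63.
Next entering variable (most negative obj-row entry -8): x3.
Ratio test on column x3 — row 1: entry 0 ≤ 0; row 2: 1/2 = 1/2. Minimum is 1/2 at row 2 (w2 leaves); pivot element 2.
After the second pivot the obj-row RHS is 63 − (-8)·(1/2) = 67.

67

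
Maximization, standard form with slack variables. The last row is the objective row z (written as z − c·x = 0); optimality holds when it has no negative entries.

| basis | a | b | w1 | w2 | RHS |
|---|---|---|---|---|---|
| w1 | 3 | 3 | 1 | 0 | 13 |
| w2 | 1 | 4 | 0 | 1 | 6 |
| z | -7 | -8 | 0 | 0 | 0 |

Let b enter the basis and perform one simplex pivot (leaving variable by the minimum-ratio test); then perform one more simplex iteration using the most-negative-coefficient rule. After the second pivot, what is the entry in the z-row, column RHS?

Ratio test on column b — row 1: 13/3 = 13/3; row 2: 6/4 = 3/2. Minimum is 3/2 at row 2 (w2 leaves); pivot element 4.
Divide row 2 by 4; eliminate column b from the other rows.
Second iteration: most negative z-row entry is -5 in column a, so a enters.
Ratio test on column a — row 1: (17/2)/(9/4) = 34/9; row 2: (3/2)/(1/4) = 6. Minimum is 34/9 at row 1 (w1 leaves); pivot element 9/4.
Divide row 1 by 9/4; eliminate column a from the other rows.
After both pivots, the entry at the z-row, column RHS is 278/9.

278/9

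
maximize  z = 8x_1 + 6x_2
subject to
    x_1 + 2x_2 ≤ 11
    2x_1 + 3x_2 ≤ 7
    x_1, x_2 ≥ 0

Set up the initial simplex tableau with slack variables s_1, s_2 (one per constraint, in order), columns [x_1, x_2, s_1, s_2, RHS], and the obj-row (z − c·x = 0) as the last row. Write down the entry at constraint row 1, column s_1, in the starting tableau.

Slack s_1 belongs to constraint 1; its column is the unit vector e_1, so the entry in row 1 is 1.

1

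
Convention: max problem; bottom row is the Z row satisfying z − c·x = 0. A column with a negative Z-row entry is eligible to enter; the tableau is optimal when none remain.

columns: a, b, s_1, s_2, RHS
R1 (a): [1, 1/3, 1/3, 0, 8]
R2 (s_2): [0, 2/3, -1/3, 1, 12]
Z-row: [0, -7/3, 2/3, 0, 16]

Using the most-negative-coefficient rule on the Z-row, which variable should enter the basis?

Negative Z-row entries: b: -7/3.
The most negative is -7/3 in column b, so b enters.

b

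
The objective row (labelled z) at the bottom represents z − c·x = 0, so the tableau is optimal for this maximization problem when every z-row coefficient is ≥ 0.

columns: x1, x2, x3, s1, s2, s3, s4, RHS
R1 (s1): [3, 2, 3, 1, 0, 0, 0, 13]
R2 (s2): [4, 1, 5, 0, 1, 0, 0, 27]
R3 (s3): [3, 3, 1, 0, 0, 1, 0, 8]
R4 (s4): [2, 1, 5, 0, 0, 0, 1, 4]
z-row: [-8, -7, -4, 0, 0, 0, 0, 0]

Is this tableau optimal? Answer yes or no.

The z-row has a negative entry -8 in column x1, so it is not optimal.

no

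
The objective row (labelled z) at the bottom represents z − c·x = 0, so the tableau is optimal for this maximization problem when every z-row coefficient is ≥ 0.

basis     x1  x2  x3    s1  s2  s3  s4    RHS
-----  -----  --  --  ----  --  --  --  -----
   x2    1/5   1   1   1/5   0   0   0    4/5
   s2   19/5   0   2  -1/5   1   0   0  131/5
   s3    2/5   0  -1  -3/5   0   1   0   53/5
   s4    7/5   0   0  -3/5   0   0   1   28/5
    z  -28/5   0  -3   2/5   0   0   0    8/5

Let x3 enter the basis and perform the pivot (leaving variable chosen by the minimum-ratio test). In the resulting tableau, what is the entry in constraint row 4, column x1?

Ratio test on column x3 — row 1: (4/5)/1 = 4/5; row 2: (131/5)/2 = 131/10; row 3: entry -1 ≤ 0; row 4: entry 0 ≤ 0. Minimum is 4/5 at row 1 (x2 leaves); pivot element 1.
Divide row 1 by 1; eliminate column x3 from the other rows.
Row 4 update in column x1: 7/5 − 0·(1/5) = 7/5.

7/5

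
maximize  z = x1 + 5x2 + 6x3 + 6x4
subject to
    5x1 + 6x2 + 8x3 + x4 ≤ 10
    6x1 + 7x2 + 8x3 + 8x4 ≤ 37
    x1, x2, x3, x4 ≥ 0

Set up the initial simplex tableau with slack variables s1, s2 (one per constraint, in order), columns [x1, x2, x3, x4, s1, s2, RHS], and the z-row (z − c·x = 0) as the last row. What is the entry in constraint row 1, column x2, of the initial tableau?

6

Constraint 1 has coefficient 6 on x2.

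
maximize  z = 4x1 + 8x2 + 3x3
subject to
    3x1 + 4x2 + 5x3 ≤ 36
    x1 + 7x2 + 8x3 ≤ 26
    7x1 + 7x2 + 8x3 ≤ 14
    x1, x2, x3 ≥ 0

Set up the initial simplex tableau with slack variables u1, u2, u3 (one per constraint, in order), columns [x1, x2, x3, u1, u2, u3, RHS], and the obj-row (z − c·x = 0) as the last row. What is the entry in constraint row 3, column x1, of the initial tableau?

7

Constraint 3 has coefficient 7 on x1.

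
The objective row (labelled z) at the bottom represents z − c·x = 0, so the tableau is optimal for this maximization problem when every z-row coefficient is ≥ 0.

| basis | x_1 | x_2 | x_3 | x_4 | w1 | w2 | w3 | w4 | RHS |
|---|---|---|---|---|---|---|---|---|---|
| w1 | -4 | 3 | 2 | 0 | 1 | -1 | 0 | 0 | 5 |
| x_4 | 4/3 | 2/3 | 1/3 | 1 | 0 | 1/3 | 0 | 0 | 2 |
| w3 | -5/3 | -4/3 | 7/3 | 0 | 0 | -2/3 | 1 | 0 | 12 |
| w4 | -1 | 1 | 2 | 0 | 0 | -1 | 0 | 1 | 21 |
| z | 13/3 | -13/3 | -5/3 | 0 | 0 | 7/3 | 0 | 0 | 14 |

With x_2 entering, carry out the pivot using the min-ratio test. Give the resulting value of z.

191/9

Ratio test on column x_2 — row 1: 5/3 = 5/3; row 2: 2/(2/3) = 3; row 3: entry -4/3 ≤ 0; row 4: 21/1 = 21. Minimum is 5/3 at row 1 (w1 leaves); pivot element 3.
Pivot on row 1; the z-row RHS becomes 14 − (-13/3)·(5/3) = 191/9.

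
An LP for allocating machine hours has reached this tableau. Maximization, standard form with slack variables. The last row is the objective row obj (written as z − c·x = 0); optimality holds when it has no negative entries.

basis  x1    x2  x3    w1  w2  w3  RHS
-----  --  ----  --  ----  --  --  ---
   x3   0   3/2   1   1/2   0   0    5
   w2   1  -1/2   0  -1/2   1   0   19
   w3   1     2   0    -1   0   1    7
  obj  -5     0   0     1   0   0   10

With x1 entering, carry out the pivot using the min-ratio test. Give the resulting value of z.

45

Ratio test on column x1 — row 1: entry 0 ≤ 0; row 2: 19/1 = 19; row 3: 7/1 = 7. Minimum is 7 at row 3 (w3 leaves); pivot element 1.
Pivot on row 3; the obj-row RHS becomes 10 − (-5)·7 = 45.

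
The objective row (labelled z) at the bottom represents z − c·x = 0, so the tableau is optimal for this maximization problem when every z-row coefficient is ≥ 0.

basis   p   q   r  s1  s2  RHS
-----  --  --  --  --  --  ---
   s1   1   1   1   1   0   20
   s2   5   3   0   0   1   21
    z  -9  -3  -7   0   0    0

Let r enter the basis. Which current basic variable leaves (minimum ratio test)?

Column r entries and ratios — s1: 20/1 = 20; s2: 0 ≤ 0, skip.
Smallest ratio is 20 in the row of s1, so s1 leaves.

s1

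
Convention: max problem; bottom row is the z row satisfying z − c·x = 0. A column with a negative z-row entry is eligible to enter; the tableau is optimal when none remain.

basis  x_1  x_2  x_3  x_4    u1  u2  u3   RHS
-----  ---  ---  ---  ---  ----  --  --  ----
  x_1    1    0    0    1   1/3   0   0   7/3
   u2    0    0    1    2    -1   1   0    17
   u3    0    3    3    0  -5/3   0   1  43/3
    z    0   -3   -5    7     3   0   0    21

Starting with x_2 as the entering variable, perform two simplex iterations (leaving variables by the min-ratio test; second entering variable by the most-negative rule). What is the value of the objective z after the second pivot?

Ratio test on column x_2 — row 1: entry 0 ≤ 0; row 2: entry 0 ≤ 0; row 3: (43/3)/3 = 43/9. Minimum is 43/9 at row 3 (u3 leaves); pivot element 3.
Pivot on row 3; the z-row RHS becomes 21 − (-3)·(43/9) = 106/3.
Next entering variable (most negative z-row entry -2): x_3.
Ratio test on column x_3 — row 1: entry 0 ≤ 0; row 2: 17/1 = 17; row 3: (43/9)/1 = 43/9. Minimum is 43/9 at row 3 (x_2 leaves); pivot element 1.
After the second pivot the z-row RHS is 106/3 − (-2)·(43/9) = 404/9.

404/9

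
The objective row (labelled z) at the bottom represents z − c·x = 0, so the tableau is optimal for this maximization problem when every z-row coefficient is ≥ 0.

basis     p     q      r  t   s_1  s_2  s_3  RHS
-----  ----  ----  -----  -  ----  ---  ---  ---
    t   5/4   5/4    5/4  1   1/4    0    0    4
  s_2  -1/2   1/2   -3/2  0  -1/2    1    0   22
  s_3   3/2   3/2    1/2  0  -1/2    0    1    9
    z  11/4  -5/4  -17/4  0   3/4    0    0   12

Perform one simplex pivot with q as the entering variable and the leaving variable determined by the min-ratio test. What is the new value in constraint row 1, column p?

Ratio test on column q — row 1: 4/(5/4) = 16/5; row 2: 22/(1/2) = 44; row 3: 9/(3/2) = 6. Minimum is 16/5 at row 1 (t leaves); pivot element 5/4.
Divide row 1 by 5/4; eliminate column q from the other rows.
In the new row 1, the p entry is the old entry divided by the pivot: (5/4)/(5/4) = 1.

1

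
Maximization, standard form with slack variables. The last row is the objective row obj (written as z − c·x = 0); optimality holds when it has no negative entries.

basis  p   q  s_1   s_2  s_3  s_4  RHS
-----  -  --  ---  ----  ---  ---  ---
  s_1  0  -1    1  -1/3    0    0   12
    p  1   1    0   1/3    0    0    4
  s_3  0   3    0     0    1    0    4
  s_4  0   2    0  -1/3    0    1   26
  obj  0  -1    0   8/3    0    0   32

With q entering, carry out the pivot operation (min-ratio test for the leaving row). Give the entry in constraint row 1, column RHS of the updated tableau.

40/3

Ratio test on column q — row 1: entry -1 ≤ 0; row 2: 4/1 = 4; row 3: 4/3 = 4/3; row 4: 26/2 = 13. Minimum is 4/3 at row 3 (s_3 leaves); pivot element 3.
Divide row 3 by 3; eliminate column q from the other rows.
Row 1 update in column RHS: 12 − (-1)·(4/3) = 40/3.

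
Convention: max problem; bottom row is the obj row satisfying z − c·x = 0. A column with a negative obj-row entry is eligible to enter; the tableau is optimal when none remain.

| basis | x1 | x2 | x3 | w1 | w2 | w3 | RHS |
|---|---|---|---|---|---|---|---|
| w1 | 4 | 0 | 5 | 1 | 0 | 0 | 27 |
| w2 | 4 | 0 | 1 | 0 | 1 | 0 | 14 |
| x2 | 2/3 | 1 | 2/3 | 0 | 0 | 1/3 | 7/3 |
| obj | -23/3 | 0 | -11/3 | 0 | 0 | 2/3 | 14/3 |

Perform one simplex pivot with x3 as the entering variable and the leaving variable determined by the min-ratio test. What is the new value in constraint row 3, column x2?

Ratio test on column x3 — row 1: 27/5 = 27/5; row 2: 14/1 = 14; row 3: (7/3)/(2/3) = 7/2. Minimum is 7/2 at row 3 (x2 leaves); pivot element 2/3.
Divide row 3 by 2/3; eliminate column x3 from the other rows.
In the new row 3, the x2 entry is the old entry divided by the pivot: 1/(2/3) = 3/2.

3/2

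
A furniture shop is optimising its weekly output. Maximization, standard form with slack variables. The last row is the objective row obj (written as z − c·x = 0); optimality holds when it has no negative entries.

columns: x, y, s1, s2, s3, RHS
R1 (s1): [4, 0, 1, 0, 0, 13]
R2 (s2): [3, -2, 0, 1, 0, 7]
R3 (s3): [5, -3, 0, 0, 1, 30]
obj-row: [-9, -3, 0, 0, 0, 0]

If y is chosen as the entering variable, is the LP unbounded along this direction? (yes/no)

Every constraint-row entry in column y is ≤ 0, so increasing y is unbounded.

yes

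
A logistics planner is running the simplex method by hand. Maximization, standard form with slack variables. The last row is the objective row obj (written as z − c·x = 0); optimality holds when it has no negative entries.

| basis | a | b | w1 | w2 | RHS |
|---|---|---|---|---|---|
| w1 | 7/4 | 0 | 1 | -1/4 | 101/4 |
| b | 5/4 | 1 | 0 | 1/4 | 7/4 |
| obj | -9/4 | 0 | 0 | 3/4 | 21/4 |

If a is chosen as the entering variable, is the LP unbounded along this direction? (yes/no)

Column a has positive entries in row(s) 1, 2, so the ratio test bounds it — not unbounded.

no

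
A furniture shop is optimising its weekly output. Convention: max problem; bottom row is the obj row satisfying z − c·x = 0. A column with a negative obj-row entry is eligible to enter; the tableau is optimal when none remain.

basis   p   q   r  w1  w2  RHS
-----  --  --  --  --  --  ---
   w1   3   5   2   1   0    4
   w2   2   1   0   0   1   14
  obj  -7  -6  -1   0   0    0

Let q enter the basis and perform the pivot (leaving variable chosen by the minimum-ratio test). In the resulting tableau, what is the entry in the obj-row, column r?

Ratio test on column q — row 1: 4/5 = 4/5; row 2: 14/1 = 14. Minimum is 4/5 at row 1 (w1 leaves); pivot element 5.
Divide row 1 by 5; eliminate column q from the other rows.
obj-row update in column r: -1 − (-6)·(2/5) = 7/5.

7/5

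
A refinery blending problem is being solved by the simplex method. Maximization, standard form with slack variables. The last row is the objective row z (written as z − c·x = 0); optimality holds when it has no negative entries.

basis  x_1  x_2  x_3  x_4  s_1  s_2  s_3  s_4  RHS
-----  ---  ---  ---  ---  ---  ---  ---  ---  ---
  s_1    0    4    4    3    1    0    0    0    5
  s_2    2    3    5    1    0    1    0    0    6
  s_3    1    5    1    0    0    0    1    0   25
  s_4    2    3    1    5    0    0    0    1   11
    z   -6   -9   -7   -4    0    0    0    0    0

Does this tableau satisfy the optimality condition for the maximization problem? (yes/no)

no

The z-row has a negative entry -9 in column x_2, so it is not optimal.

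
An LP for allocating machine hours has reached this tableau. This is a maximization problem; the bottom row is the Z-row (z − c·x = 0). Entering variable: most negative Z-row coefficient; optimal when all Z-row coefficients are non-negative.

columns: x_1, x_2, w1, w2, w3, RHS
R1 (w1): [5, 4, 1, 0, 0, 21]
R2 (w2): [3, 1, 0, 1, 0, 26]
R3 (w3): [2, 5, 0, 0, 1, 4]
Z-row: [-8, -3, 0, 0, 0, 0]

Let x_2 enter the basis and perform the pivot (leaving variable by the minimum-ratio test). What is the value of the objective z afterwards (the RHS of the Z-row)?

Ratio test on column x_2 — row 1: 21/4 = 21/4; row 2: 26/1 = 26; row 3: 4/5 = 4/5. Minimum is 4/5 at row 3 (w3 leaves); pivot element 5.
Pivot on row 3; the Z-row RHS becomes 0 − (-3)·(4/5) = 12/5.

12/5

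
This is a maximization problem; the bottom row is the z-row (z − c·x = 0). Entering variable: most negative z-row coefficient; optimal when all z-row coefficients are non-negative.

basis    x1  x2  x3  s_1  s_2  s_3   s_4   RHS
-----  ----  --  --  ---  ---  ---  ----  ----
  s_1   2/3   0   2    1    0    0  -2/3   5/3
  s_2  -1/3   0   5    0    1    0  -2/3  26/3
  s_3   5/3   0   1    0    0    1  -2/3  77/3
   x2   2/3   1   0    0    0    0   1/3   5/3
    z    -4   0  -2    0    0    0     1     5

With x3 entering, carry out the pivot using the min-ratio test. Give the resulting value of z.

Ratio test on column x3 — row 1: (5/3)/2 = 5/6; row 2: (26/3)/5 = 26/15; row 3: (77/3)/1 = 77/3; row 4: entry 0 ≤ 0. Minimum is 5/6 at row 1 (s_1 leaves); pivot element 2.
Pivot on row 1; the z-row RHS becomes 5 − (-2)·(5/6) = 20/3.

20/3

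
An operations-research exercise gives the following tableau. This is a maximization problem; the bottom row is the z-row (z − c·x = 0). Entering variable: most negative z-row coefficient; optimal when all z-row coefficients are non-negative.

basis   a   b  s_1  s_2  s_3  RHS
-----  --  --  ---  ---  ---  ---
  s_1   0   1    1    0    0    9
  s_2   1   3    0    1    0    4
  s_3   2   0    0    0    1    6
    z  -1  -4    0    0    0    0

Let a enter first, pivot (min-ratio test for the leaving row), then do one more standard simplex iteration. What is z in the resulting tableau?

Ratio test on column a — row 1: entry 0 ≤ 0; row 2: 4/1 = 4; row 3: 6/2 = 3. Minimum is 3 at row 3 (s_3 leaves); pivot element 2.
Pivot on row 3; the z-row RHS becomes 0 − (-1)·3 = 3.
Next entering variable (most negative z-row entry -4): b.
Ratio test on column b — row 1: 9/1 = 9; row 2: 1/3 = 1/3; row 3: entry 0 ≤ 0. Minimum is 1/3 at row 2 (s_2 leaves); pivot element 3.
After the second pivot the z-row RHS is 3 − (-4)·(1/3) = 13/3.

13/3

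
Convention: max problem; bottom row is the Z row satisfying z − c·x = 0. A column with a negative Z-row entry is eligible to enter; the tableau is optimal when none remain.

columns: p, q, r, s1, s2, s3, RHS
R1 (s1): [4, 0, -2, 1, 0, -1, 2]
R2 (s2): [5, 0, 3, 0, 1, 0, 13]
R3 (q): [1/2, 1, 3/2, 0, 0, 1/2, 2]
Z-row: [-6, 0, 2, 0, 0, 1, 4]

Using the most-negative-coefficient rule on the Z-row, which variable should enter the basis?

p

Negative Z-row entries: p: -6.
The most negative is -6 in column p, so p enters.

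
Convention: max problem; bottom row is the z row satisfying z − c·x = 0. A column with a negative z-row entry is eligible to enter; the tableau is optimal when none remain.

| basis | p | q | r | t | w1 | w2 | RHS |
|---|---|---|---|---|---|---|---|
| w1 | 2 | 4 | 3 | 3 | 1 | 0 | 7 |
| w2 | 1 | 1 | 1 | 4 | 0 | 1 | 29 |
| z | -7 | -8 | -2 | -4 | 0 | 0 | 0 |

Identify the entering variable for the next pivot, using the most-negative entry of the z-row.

q

Negative z-row entries: p: -7, q: -8, r: -2, t: -4.
The most negative is -8 in column q, so q enters.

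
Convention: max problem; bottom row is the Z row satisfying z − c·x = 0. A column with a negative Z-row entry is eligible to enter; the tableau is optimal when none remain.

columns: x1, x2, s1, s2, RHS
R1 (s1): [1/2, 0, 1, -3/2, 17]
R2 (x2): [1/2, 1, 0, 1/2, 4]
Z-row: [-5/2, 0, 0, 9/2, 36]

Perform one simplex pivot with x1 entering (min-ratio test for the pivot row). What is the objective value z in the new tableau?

56

Ratio test on column x1 — row 1: 17/(1/2) = 34; row 2: 4/(1/2) = 8. Minimum is 8 at row 2 (x2 leaves); pivot element 1/2.
Pivot on row 2; the Z-row RHS becomes 36 − (-5/2)·8 = 56.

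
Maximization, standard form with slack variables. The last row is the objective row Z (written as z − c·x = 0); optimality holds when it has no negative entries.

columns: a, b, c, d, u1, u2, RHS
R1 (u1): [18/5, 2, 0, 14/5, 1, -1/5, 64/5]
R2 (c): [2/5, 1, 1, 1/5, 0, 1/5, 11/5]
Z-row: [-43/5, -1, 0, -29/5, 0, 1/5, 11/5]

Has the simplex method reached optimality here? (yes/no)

no

The Z-row has a negative entry -43/5 in column a, so it is not optimal.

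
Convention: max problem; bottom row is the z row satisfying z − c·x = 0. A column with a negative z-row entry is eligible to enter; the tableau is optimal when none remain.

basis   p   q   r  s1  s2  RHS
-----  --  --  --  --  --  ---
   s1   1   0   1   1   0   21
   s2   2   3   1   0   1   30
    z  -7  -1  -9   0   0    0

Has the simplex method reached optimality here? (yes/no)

The z-row has a negative entry -9 in column r, so it is not optimal.

no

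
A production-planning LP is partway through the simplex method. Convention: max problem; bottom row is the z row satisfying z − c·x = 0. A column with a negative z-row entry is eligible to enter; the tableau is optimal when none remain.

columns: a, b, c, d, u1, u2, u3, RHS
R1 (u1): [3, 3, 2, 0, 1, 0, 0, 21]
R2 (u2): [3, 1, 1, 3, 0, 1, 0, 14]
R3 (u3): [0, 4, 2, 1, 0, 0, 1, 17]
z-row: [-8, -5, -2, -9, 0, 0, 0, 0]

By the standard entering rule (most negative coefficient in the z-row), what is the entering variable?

d

Negative z-row entries: a: -8, b: -5, c: -2, d: -9.
The most negative is -9 in column d, so d enters.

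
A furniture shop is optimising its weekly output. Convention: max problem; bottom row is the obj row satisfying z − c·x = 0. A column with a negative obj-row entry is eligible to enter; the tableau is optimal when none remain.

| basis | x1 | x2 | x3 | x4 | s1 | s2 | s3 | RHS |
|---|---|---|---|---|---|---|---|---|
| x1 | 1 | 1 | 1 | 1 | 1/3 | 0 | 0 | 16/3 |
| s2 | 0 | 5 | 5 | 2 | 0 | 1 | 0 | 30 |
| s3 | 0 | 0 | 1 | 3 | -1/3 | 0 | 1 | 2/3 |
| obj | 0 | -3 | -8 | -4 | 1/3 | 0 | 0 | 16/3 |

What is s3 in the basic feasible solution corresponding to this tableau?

2/3

s3 is basic (row 3); its value is the RHS of that row, 2/3.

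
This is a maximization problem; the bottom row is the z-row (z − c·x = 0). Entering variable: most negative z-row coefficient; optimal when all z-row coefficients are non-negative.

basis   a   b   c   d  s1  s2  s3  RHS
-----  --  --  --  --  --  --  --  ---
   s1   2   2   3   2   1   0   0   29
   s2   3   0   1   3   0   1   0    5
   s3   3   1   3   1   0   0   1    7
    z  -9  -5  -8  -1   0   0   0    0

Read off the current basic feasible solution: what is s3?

s3 is basic (row 3); its value is the RHS of that row, 7.

7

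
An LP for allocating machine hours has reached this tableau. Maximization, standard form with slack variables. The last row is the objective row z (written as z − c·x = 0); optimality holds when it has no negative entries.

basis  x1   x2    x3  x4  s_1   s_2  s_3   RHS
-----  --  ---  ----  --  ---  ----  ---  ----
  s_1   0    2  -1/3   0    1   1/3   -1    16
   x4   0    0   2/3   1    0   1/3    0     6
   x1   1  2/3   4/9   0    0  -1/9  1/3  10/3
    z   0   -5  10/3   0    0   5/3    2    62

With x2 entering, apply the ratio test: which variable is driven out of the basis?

Column x2 entries and ratios — s_1: 16/2 = 8; x4: 0 ≤ 0, skip; x1: (10/3)/(2/3) = 5.
Smallest ratio is 5 in the row of x1, so x1 leaves.

x1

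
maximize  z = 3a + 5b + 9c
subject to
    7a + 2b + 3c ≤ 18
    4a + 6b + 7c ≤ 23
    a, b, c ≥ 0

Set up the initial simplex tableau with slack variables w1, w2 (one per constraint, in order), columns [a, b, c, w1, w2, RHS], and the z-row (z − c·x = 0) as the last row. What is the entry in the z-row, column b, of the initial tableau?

-5

The z-row carries the negated objective coefficients: the b entry is -5.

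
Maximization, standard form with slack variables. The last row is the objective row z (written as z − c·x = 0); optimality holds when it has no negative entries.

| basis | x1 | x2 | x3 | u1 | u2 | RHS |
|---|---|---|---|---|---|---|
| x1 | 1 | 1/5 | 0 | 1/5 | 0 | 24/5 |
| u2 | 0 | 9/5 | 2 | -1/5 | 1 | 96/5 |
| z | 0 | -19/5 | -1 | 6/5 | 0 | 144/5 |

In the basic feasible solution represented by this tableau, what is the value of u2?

96/5

u2 is basic (row 2); its value is the RHS of that row, 96/5.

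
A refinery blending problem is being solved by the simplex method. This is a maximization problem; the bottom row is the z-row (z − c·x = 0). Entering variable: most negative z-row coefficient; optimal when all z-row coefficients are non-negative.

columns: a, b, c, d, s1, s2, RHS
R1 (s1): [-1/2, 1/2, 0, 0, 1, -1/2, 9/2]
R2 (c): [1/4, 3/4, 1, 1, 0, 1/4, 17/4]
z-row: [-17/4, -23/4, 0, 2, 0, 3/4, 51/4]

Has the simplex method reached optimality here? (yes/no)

no

The z-row has a negative entry -23/4 in column b, so it is not optimal.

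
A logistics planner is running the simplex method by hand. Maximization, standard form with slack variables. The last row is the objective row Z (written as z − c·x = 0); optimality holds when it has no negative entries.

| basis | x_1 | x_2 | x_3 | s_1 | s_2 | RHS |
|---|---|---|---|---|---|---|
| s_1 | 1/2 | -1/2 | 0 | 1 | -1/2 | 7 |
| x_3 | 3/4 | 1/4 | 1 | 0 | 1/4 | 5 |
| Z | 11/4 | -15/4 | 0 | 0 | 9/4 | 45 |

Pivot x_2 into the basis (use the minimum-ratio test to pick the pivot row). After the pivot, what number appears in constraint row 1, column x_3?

2

Ratio test on column x_2 — row 1: entry -1/2 ≤ 0; row 2: 5/(1/4) = 20. Minimum is 20 at row 2 (x_3 leaves); pivot element 1/4.
Divide row 2 by 1/4; eliminate column x_2 from the other rows.
Row 1 update in column x_3: 0 − (-1/2)·4 = 2.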